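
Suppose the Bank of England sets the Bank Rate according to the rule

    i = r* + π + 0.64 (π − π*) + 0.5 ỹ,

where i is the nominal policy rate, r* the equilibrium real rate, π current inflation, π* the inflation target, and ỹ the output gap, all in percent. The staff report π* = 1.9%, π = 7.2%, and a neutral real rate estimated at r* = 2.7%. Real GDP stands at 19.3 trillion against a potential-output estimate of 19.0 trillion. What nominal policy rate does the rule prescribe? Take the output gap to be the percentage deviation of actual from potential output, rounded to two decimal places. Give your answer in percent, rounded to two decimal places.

14.08%

Output gap = 100 × (19.3 − 19.0) / 19.0 = 1.58%.
i = 2.70 + 7.20 + 0.64 × (7.20 − 1.90) + 0.5 × 1.58
   = 2.70 + 7.2 + 3.392 + 0.79 = 14.08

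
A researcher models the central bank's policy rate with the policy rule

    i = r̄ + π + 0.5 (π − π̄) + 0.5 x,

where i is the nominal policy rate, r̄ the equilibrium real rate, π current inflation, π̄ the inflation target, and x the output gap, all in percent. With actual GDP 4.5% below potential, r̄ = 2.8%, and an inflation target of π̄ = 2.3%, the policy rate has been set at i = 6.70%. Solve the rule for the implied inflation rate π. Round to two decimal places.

4.87%

Output 4.5% below potential → x = -4.5.
Collecting π: i = r̄ + (1 + 0.5) π − 0.5 π̄ + 0.5 x
1.5 π = 6.70 − 2.8 + 0.5 × 2.3 − 0.5 × (-4.5) = 7.3
π = 7.3 / 1.5 = 4.87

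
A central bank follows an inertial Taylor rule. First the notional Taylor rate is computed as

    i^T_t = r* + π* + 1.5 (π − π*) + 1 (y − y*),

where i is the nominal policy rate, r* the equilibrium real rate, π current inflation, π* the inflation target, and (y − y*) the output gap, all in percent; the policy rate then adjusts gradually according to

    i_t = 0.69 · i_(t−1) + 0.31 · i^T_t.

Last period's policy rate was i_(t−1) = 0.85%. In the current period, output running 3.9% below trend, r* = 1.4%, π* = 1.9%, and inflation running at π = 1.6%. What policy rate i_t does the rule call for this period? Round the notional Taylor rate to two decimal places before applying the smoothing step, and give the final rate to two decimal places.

0.26%

Output 3.9% below potential → (y − y*) = -3.9.
i^T_t = 1.4 + 1.9 + 1.5 × (1.6 − 1.9) + 1 × (-3.9)
   = 1.4 + 1.9 − 0.45 − 3.9 = -1.05
i_t = 0.69 × 0.85 + 0.31 × (-1.05) = 0.5865 − 0.3255 = 0.26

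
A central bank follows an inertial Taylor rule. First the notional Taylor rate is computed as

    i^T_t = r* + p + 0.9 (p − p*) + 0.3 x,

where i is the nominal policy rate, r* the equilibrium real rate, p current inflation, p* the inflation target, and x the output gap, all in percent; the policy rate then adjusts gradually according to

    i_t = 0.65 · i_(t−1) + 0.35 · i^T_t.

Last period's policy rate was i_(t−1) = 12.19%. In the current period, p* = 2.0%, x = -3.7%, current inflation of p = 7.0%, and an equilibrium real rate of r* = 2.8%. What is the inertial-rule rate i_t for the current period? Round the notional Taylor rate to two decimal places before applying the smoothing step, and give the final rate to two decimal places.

12.54%

i^T_t = 2.8 + 7.0 + 0.9 × (7.0 − 2.0) + 0.3 × (-3.7)
   = 2.8 + 7 + 4.5 − 1.11 = 13.19
i_t = 0.65 × 12.19 + 0.35 × 13.19 = 7.9235 + 4.6165 = 12.54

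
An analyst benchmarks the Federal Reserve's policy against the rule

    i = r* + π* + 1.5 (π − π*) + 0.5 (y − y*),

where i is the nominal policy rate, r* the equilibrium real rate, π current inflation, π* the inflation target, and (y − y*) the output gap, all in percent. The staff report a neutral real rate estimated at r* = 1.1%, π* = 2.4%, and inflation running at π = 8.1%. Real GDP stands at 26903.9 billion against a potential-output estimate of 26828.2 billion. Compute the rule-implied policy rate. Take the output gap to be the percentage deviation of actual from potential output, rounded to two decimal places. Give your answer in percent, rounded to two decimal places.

12.19%

Output gap = 100 × (26903.9 − 26828.2) / 26828.2 = 0.28%.
i = 1.10 + 2.40 + 1.5 × (8.10 − 2.40) + 0.5 × 0.28
   = 1.10 + 2.4 + 8.55 + 0.14 = 12.19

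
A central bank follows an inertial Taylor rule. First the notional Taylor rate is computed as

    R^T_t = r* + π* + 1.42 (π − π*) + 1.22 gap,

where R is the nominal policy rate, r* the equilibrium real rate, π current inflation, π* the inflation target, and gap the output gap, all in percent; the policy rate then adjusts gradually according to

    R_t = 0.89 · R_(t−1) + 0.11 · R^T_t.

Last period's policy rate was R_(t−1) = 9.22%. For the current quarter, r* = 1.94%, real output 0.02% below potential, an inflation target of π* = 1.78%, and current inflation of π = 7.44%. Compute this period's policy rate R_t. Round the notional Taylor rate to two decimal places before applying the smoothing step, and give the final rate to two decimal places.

Output 0.02% below potential → gap = -0.02.
R^T_t = 1.94 + 1.78 + 1.42 × (7.44 − 1.78) + 1.22 × (-0.02)
   = 1.94 + 1.78 + 8.0372 − 0.0244 = 11.73
R_t = 0.89 × 9.22 + 0.11 × 11.73 = 8.2058 + 1.2903 = 9.50

9.50%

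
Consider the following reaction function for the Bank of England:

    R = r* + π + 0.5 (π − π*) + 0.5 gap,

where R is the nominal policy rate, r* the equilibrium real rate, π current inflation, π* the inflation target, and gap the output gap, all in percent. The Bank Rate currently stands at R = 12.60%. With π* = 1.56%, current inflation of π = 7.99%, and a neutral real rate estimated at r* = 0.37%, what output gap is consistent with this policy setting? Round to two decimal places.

0.5 gap = 12.60 − 0.37 − 7.99 − 0.5 × (7.99 − 1.56) = 1.025
gap = 1.025 / 0.5 = 2.05

2.05%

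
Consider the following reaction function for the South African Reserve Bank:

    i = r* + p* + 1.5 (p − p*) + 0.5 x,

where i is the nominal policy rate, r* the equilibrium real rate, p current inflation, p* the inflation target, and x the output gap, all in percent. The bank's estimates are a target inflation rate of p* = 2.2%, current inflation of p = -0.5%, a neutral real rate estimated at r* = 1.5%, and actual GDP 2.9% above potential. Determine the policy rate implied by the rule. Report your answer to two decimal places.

Output 2.9% above potential → x = 2.9.
i = 1.5 + 2.2 + 1.5 × (-0.5 − 2.2) + 0.5 × 2.9
   = 1.5 + 2.2 − 4.05 + 1.45 = 1.10

1.10%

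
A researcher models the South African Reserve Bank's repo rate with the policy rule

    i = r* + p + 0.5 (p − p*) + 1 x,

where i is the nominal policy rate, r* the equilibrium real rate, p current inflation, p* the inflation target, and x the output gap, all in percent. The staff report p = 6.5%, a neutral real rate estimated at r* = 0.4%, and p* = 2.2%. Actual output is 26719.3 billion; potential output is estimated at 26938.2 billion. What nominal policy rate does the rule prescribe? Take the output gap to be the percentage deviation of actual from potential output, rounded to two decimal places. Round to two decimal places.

8.24%

Output gap = 100 × (26719.3 − 26938.2) / 26938.2 = -0.81%.
i = 0.40 + 6.50 + 0.5 × (6.50 − 2.20) + 1 × (-0.81)
   = 0.40 + 6.5 + 2.15 − 0.81 = 8.24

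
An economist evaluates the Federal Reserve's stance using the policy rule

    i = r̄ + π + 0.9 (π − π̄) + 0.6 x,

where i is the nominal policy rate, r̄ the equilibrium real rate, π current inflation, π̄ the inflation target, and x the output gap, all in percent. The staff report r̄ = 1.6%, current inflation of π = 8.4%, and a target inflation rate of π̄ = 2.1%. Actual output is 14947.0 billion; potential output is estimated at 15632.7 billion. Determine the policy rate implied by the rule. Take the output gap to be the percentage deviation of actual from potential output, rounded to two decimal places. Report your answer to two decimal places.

Output gap = 100 × (14947.0 − 15632.7) / 15632.7 = -4.39%.
i = 1.60 + 8.40 + 0.9 × (8.40 − 2.10) + 0.6 × (-4.39)
   = 1.60 + 8.4 + 5.67 − 2.634 = 13.04

13.04%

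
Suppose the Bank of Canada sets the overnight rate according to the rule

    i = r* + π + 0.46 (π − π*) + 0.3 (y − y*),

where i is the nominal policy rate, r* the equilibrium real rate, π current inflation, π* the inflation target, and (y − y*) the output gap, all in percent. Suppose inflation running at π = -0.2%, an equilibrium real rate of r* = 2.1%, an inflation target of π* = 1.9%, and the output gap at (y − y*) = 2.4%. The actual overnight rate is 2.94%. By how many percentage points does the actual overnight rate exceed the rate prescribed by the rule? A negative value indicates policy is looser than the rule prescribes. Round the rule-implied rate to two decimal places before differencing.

1.29 pp

i = 2.1 + (-0.2) + 0.46 × (-0.2 − 1.9) + 0.3 × 2.4
   = 2.1 − 0.2 − 0.966 + 0.72 = 1.65
Deviation = 2.94 − 1.65 = 1.29 pp.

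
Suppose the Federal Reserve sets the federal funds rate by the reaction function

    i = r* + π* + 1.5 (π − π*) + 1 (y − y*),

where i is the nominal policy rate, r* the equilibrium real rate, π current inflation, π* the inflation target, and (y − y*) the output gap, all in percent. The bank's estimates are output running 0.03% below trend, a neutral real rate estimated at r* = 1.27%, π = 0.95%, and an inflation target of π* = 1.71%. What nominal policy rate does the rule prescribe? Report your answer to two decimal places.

Output 0.03% below potential → (y − y*) = -0.03.
i = 1.27 + 1.71 + 1.5 × (0.95 − 1.71) + 1 × (-0.03)
   = 1.27 + 1.71 − 1.14 − 0.03 = 1.81

1.81%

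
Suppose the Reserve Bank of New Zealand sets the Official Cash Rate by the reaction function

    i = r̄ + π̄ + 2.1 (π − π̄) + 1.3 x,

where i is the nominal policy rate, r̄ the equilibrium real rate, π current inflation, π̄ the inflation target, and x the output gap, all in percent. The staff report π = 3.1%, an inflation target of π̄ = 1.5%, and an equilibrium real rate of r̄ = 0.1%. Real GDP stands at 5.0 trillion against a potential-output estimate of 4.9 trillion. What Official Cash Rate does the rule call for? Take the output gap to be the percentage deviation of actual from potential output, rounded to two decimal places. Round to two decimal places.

7.61%

Output gap = 100 × (5.0 − 4.9) / 4.9 = 2.04%.
i = 0.10 + 1.50 + 2.1 × (3.10 − 1.50) + 1.3 × 2.04
   = 0.10 + 1.5 + 3.36 + 2.652 = 7.61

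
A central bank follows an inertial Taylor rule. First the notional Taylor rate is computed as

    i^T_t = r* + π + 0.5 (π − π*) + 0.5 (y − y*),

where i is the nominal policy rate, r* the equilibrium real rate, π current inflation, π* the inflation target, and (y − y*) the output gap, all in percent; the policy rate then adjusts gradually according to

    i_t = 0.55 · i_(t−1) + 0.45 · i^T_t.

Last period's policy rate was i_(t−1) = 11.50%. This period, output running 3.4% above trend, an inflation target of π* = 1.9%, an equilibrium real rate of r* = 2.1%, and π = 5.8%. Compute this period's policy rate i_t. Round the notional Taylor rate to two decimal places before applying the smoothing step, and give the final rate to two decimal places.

11.52%

Output 3.4% above potential → (y − y*) = 3.4.
i^T_t = 2.1 + 5.8 + 0.5 × (5.8 − 1.9) + 0.5 × 3.4
   = 2.1 + 5.8 + 1.95 + 1.7 = 11.55
i_t = 0.55 × 11.50 + 0.45 × 11.55 = 6.325 + 5.1975 = 11.52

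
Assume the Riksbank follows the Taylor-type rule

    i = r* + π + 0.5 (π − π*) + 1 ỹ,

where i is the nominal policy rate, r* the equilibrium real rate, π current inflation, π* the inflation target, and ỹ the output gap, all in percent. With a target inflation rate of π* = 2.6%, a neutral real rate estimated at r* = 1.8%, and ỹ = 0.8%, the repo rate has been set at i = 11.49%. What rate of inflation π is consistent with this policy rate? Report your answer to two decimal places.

Collecting π: i = r* + (1 + 0.5) π − 0.5 π* + 1 ỹ
1.5 π = 11.49 − 1.8 + 0.5 × 2.6 − 1 × 0.8 = 10.19
π = 10.19 / 1.5 = 6.79

6.79%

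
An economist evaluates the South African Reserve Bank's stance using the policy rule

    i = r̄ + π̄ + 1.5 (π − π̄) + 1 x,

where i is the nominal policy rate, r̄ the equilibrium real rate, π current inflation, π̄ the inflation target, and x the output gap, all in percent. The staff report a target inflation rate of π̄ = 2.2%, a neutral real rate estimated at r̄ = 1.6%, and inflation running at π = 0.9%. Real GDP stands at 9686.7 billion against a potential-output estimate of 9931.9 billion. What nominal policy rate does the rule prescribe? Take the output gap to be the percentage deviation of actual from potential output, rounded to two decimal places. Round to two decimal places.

Output gap = 100 × (9686.7 − 9931.9) / 9931.9 = -2.47%.
i = 1.60 + 2.20 + 1.5 × (0.90 − 2.20) + 1 × (-2.47)
   = 1.60 + 2.2 − 1.95 − 2.47 = -0.62

-0.62%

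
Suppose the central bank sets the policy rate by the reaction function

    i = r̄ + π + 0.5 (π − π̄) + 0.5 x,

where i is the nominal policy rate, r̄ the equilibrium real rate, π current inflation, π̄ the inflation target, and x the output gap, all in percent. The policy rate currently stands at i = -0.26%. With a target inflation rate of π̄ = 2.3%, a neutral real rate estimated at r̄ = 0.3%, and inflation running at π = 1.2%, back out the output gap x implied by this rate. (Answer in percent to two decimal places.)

-2.42%

0.5 x = -0.26 − 0.3 − 1.2 − 0.5 × (1.2 − 2.3) = -1.21
x = -1.21 / 0.5 = -2.42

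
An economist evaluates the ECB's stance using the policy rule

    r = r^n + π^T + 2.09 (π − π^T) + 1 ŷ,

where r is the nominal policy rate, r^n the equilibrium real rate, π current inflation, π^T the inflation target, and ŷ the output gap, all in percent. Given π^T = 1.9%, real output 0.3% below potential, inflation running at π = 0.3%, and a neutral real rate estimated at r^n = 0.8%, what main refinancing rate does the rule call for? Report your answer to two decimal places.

Output 0.3% below potential → ŷ = -0.3.
r = 0.8 + 1.9 + 2.09 × (0.3 − 1.9) + 1 × (-0.3)
   = 0.8 + 1.9 − 3.344 − 0.3 = -0.94

-0.94%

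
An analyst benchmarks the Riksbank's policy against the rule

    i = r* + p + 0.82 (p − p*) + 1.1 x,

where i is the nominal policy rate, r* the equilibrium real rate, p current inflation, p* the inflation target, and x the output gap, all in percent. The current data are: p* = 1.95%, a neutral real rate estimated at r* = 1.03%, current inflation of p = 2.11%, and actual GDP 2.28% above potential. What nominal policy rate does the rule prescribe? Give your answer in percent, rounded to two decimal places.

5.78%

Output 2.28% above potential → x = 2.28.
i = 1.03 + 2.11 + 0.82 × (2.11 − 1.95) + 1.1 × 2.28
   = 1.03 + 2.11 + 0.1312 + 2.508 = 5.78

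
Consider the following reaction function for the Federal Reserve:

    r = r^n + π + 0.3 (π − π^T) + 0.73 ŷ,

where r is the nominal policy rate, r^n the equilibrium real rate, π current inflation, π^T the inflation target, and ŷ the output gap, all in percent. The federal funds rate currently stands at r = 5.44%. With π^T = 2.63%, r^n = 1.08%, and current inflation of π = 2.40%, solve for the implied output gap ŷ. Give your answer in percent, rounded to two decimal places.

0.73 ŷ = 5.44 − 1.08 − 2.40 − 0.3 × (2.40 − 2.63) = 2.029
ŷ = 2.029 / 0.73 = 2.78

2.78%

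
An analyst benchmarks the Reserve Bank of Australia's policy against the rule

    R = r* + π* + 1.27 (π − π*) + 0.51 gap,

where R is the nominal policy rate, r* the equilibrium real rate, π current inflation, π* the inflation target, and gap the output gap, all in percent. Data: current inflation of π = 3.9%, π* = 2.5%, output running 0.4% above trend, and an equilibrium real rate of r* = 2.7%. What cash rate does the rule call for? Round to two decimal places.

Output 0.4% above potential → gap = 0.4.
R = 2.7 + 2.5 + 1.27 × (3.9 − 2.5) + 0.51 × 0.4
   = 2.7 + 2.5 + 1.778 + 0.204 = 7.18

7.18%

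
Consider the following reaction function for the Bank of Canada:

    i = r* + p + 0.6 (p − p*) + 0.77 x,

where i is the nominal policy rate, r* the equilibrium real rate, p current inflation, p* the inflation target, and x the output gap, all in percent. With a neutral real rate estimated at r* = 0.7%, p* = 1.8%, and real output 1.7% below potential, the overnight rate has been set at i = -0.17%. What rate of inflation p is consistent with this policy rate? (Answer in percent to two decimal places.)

0.95%

Output 1.7% below potential → x = -1.7.
Collecting p: i = r* + (1 + 0.6) p − 0.6 p* + 0.77 x
1.6 p = -0.17 − 0.7 + 0.6 × 1.8 − 0.77 × (-1.7) = 1.519
p = 1.519 / 1.6 = 0.95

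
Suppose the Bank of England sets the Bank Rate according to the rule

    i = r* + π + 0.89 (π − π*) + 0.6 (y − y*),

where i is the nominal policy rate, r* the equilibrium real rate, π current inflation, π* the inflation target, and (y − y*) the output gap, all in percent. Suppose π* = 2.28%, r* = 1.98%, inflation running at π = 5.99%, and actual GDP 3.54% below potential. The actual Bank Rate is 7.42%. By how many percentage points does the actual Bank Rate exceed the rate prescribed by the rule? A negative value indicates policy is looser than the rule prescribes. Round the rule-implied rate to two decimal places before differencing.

-1.73 pp

Output 3.54% below potential → (y − y*) = -3.54.
i = 1.98 + 5.99 + 0.89 × (5.99 − 2.28) + 0.6 × (-3.54)
   = 1.98 + 5.99 + 3.3019 − 2.124 = 9.15
Deviation = 7.42 − 9.15 = -1.73 pp.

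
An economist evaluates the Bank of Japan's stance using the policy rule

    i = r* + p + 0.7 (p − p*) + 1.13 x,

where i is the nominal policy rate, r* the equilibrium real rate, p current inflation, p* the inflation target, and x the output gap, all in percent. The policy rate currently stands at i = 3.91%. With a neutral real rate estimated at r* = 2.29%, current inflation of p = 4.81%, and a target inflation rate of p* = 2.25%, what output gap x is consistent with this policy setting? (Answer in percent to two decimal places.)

1.13 x = 3.91 − 2.29 − 4.81 − 0.7 × (4.81 − 2.25) = -4.982
x = -4.982 / 1.13 = -4.41

-4.41%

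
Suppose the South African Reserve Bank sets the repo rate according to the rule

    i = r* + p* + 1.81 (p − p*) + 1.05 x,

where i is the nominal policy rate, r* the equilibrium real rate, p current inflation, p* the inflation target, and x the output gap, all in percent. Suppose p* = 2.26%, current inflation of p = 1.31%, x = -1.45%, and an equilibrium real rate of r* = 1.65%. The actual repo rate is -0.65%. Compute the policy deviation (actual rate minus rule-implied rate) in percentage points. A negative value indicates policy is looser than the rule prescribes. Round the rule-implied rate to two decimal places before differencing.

-1.32 pp

i = 1.65 + 2.26 + 1.81 × (1.31 − 2.26) + 1.05 × (-1.45)
   = 1.65 + 2.26 − 1.7195 − 1.5225 = 0.67
Deviation = -0.65 − 0.67 = -1.32 pp.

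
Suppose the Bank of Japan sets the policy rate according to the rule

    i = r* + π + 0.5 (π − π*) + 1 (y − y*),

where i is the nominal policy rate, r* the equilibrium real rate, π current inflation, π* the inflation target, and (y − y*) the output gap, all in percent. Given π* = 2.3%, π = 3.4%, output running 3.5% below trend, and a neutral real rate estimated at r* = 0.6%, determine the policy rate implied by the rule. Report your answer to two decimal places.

1.05%

Output 3.5% below potential → (y − y*) = -3.5.
i = 0.6 + 3.4 + 0.5 × (3.4 − 2.3) + 1 × (-3.5)
   = 0.6 + 3.4 + 0.55 − 3.5 = 1.05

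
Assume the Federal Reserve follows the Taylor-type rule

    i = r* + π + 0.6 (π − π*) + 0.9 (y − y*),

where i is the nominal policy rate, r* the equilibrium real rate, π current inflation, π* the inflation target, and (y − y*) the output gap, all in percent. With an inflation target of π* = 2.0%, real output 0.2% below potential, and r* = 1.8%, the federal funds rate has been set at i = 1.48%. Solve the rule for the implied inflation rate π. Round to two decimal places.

0.66%

Output 0.2% below potential → (y − y*) = -0.2.
Collecting π: i = r* + (1 + 0.6) π − 0.6 π* + 0.9 (y − y*)
1.6 π = 1.48 − 1.8 + 0.6 × 2.0 − 0.9 × (-0.2) = 1.06
π = 1.06 / 1.6 = 0.66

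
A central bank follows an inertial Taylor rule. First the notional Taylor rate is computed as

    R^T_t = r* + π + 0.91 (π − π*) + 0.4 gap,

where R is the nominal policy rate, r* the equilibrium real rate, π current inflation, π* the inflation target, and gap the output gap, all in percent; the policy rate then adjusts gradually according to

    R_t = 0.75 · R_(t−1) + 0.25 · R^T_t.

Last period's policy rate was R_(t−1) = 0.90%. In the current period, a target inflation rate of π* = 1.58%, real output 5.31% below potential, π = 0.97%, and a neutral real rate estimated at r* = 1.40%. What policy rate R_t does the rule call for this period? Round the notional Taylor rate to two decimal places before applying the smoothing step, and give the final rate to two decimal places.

Output 5.31% below potential → gap = -5.31.
R^T_t = 1.40 + 0.97 + 0.91 × (0.97 − 1.58) + 0.4 × (-5.31)
   = 1.40 + 0.97 − 0.5551 − 2.124 = -0.31
R_t = 0.75 × 0.90 + 0.25 × (-0.31) = 0.675 − 0.0775 = 0.60

0.60%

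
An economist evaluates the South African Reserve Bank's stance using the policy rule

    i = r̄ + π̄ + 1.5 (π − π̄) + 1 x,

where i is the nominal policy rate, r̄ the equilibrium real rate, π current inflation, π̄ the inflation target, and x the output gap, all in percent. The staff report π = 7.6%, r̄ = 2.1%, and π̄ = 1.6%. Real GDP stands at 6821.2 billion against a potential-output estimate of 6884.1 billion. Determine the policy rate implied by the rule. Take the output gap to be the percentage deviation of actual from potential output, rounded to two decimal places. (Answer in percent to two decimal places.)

Output gap = 100 × (6821.2 − 6884.1) / 6884.1 = -0.91%.
i = 2.10 + 1.60 + 1.5 × (7.60 − 1.60) + 1 × (-0.91)
   = 2.10 + 1.6 + 9 − 0.91 = 11.79

11.79%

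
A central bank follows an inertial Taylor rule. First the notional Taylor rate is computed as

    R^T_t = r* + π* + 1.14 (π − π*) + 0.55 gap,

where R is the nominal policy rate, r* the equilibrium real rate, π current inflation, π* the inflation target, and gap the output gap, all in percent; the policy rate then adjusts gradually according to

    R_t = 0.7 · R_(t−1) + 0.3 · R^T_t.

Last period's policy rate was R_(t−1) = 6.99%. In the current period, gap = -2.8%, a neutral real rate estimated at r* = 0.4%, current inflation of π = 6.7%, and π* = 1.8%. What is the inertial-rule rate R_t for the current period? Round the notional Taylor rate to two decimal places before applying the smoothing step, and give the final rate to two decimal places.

6.77%

R^T_t = 0.4 + 1.8 + 1.14 × (6.7 − 1.8) + 0.55 × (-2.8)
   = 0.4 + 1.8 + 5.586 − 1.54 = 6.25
R_t = 0.7 × 6.99 + 0.3 × 6.25 = 4.893 + 1.875 = 6.77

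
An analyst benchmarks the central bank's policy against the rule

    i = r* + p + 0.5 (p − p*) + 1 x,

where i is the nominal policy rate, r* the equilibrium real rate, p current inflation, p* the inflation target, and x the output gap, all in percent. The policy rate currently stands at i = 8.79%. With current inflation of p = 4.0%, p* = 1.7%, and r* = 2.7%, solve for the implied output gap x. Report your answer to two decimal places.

0.94%

1 x = 8.79 − 2.7 − 4.0 − 0.5 × (4.0 − 1.7) = 0.94
x = 0.94 / 1 = 0.94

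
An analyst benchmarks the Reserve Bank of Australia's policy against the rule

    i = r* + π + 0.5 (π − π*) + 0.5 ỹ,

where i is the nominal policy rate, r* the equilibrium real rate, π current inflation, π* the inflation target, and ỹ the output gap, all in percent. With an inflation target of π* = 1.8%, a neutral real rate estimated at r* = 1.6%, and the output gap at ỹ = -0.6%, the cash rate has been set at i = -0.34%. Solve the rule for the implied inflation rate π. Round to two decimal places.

Collecting π: i = r* + (1 + 0.5) π − 0.5 π* + 0.5 ỹ
1.5 π = -0.34 − 1.6 + 0.5 × 1.8 − 0.5 × (-0.6) = -0.74
π = -0.74 / 1.5 = -0.49

-0.49%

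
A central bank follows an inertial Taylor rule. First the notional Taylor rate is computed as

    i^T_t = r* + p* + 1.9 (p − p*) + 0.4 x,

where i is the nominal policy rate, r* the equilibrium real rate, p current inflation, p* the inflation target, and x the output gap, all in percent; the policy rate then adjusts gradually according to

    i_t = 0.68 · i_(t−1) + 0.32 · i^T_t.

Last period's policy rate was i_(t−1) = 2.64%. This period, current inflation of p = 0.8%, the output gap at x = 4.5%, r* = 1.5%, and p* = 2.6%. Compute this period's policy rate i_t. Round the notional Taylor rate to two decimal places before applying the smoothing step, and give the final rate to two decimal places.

i^T_t = 1.5 + 2.6 + 1.9 × (0.8 − 2.6) + 0.4 × 4.5
   = 1.5 + 2.6 − 3.42 + 1.8 = 2.48
i_t = 0.68 × 2.64 + 0.32 × 2.48 = 1.7952 + 0.7936 = 2.59

2.59%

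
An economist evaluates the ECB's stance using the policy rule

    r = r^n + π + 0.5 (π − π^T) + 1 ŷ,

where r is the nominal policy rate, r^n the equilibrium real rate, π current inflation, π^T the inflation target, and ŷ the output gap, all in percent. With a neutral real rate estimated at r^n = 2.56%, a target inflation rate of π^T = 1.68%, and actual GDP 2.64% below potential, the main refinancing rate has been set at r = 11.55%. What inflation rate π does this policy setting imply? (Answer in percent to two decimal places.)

Output 2.64% below potential → ŷ = -2.64.
Collecting π: r = r^n + (1 + 0.5) π − 0.5 π^T + 1 ŷ
1.5 π = 11.55 − 2.56 + 0.5 × 1.68 − 1 × (-2.64) = 12.47
π = 12.47 / 1.5 = 8.31

8.31%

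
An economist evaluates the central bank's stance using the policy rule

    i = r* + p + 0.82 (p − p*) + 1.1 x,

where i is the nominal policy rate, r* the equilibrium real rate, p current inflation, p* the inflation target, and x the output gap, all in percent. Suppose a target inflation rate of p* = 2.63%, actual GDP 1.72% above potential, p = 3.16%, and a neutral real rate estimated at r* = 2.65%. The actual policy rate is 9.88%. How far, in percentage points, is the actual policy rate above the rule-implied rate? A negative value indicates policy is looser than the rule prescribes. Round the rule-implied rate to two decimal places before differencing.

1.74 pp

Output 1.72% above potential → x = 1.72.
i = 2.65 + 3.16 + 0.82 × (3.16 − 2.63) + 1.1 × 1.72
   = 2.65 + 3.16 + 0.4346 + 1.892 = 8.14
Deviation = 9.88 − 8.14 = 1.74 pp.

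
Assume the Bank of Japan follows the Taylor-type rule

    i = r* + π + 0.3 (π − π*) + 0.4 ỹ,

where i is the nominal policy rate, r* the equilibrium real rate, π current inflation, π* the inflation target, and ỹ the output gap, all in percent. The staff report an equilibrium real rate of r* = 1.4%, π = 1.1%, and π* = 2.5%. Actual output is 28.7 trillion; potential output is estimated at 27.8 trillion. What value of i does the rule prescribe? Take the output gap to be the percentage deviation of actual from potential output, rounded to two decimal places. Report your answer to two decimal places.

3.38%

Output gap = 100 × (28.7 − 27.8) / 27.8 = 3.24%.
i = 1.40 + 1.10 + 0.3 × (1.10 − 2.50) + 0.4 × 3.24
   = 1.40 + 1.1 − 0.42 + 1.296 = 3.38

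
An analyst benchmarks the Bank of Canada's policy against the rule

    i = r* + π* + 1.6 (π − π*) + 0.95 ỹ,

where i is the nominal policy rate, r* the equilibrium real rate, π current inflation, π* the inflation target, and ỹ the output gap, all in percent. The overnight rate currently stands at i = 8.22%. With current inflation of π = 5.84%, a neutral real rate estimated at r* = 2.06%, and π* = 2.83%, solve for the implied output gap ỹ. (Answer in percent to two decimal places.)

-1.56%

0.95 ỹ = 8.22 − 2.06 − 2.83 − 1.6 × (5.84 − 2.83) = -1.486
ỹ = -1.486 / 0.95 = -1.56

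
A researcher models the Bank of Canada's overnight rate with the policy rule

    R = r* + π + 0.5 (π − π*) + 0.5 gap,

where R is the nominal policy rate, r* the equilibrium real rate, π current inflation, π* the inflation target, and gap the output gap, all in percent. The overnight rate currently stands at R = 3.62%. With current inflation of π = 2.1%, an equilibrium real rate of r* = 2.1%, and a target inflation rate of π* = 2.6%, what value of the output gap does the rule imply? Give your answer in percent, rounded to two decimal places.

-0.66%

0.5 gap = 3.62 − 2.1 − 2.1 − 0.5 × (2.1 − 2.6) = -0.33
gap = -0.33 / 0.5 = -0.66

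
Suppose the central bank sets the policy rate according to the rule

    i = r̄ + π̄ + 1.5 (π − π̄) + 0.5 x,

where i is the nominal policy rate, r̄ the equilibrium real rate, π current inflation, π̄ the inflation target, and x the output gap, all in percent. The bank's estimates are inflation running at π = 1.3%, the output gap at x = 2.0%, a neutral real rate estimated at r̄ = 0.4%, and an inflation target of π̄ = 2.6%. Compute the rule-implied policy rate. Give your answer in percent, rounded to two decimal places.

2.05%

i = 0.4 + 2.6 + 1.5 × (1.3 − 2.6) + 0.5 × 2.0
   = 0.4 + 2.6 − 1.95 + 1 = 2.05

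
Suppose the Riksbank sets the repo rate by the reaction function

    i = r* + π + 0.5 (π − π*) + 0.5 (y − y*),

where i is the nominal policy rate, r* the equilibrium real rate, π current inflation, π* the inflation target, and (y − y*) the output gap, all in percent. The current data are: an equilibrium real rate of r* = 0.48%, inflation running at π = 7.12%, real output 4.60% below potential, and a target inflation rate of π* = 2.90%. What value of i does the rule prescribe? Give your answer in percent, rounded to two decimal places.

7.41%

Output 4.60% below potential → (y − y*) = -4.60.
i = 0.48 + 7.12 + 0.5 × (7.12 − 2.90) + 0.5 × (-4.60)
   = 0.48 + 7.12 + 2.11 − 2.3 = 7.41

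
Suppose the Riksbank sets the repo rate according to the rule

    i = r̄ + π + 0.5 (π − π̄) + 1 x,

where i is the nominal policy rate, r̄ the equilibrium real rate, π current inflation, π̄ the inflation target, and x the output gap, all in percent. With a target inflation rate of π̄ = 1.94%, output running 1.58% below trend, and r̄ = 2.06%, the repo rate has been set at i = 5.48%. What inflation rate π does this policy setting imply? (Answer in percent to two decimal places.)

3.98%

Output 1.58% below potential → x = -1.58.
Collecting π: i = r̄ + (1 + 0.5) π − 0.5 π̄ + 1 x
1.5 π = 5.48 − 2.06 + 0.5 × 1.94 − 1 × (-1.58) = 5.97
π = 5.97 / 1.5 = 3.98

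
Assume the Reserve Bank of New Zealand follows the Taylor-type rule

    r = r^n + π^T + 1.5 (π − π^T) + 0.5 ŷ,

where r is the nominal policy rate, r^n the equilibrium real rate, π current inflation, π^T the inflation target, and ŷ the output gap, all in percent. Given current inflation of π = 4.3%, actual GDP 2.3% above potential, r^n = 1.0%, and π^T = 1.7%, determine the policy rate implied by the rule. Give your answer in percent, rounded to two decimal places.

Output 2.3% above potential → ŷ = 2.3.
r = 1.0 + 1.7 + 1.5 × (4.3 − 1.7) + 0.5 × 2.3
   = 1.0 + 1.7 + 3.9 + 1.15 = 7.75

7.75%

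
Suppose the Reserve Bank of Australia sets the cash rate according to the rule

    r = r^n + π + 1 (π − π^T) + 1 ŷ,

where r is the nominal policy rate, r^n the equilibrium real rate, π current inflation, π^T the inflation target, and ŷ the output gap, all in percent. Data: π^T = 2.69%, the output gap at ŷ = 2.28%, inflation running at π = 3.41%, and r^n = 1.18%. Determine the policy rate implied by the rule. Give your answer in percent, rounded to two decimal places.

7.59%

r = 1.18 + 3.41 + 1 × (3.41 − 2.69) + 1 × 2.28
   = 1.18 + 3.41 + 0.72 + 2.28 = 7.59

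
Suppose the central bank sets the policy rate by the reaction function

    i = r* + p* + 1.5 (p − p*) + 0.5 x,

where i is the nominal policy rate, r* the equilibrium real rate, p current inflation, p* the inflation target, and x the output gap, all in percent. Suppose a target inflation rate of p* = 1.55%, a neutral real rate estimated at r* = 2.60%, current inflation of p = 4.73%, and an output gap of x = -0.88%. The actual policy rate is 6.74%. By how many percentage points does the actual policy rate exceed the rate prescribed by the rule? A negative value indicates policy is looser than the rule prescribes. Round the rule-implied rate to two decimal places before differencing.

i = 2.60 + 1.55 + 1.5 × (4.73 − 1.55) + 0.5 × (-0.88)
   = 2.60 + 1.55 + 4.77 − 0.44 = 8.48
Deviation = 6.74 − 8.48 = -1.74 pp.

-1.74 pp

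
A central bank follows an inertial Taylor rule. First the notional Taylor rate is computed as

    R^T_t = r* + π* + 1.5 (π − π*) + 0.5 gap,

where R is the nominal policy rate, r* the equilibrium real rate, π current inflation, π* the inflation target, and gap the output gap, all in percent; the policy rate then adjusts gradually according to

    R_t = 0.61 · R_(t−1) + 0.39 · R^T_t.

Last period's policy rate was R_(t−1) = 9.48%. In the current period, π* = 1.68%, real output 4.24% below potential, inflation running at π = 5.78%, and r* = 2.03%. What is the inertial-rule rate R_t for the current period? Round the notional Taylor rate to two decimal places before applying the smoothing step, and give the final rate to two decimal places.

Output 4.24% below potential → gap = -4.24.
R^T_t = 2.03 + 1.68 + 1.5 × (5.78 − 1.68) + 0.5 × (-4.24)
   = 2.03 + 1.68 + 6.15 − 2.12 = 7.74
R_t = 0.61 × 9.48 + 0.39 × 7.74 = 5.7828 + 3.0186 = 8.80

8.80%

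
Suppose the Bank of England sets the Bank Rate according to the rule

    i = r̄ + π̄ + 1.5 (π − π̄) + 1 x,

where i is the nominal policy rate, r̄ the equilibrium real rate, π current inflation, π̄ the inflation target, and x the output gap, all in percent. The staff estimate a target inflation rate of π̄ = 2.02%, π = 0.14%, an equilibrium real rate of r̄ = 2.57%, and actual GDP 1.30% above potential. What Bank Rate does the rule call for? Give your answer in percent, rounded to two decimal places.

Output 1.30% above potential → x = 1.30.
i = 2.57 + 2.02 + 1.5 × (0.14 − 2.02) + 1 × 1.30
   = 2.57 + 2.02 − 2.82 + 1.3 = 3.07

3.07%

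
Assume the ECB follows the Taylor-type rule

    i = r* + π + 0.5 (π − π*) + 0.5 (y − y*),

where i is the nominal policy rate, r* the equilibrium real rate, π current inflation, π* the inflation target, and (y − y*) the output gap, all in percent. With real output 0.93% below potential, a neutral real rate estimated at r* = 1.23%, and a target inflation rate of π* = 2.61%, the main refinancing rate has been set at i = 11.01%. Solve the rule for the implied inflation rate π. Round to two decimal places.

Output 0.93% below potential → (y − y*) = -0.93.
Collecting π: i = r* + (1 + 0.5) π − 0.5 π* + 0.5 (y − y*)
1.5 π = 11.01 − 1.23 + 0.5 × 2.61 − 0.5 × (-0.93) = 11.55
π = 11.55 / 1.5 = 7.70

7.70%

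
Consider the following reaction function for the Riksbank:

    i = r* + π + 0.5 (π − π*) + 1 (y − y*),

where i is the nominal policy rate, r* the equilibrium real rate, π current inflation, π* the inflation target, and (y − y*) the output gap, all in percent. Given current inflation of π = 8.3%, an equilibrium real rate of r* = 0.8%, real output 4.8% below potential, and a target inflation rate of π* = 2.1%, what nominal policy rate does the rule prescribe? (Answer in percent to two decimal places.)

7.40%

Output 4.8% below potential → (y − y*) = -4.8.
i = 0.8 + 8.3 + 0.5 × (8.3 − 2.1) + 1 × (-4.8)
   = 0.8 + 8.3 + 3.1 − 4.8 = 7.40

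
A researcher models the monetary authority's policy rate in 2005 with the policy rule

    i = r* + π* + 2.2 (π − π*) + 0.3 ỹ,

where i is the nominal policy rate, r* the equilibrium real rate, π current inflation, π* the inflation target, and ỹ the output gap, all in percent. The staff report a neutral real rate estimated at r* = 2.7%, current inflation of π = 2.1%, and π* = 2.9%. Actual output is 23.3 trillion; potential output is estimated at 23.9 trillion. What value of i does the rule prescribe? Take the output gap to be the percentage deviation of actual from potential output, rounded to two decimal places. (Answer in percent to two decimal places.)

Output gap = 100 × (23.3 − 23.9) / 23.9 = -2.51%.
i = 2.70 + 2.90 + 2.2 × (2.10 − 2.90) + 0.3 × (-2.51)
   = 2.70 + 2.9 − 1.76 − 0.753 = 3.09

3.09%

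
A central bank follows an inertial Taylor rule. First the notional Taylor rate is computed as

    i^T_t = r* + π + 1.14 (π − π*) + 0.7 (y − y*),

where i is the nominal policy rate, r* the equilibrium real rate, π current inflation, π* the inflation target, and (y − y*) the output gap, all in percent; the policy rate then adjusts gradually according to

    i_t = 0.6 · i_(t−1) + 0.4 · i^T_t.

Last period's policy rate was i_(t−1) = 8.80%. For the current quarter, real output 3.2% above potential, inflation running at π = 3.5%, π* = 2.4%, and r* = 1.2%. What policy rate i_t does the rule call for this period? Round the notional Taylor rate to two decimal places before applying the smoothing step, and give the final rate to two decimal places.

8.56%

Output 3.2% above potential → (y − y*) = 3.2.
i^T_t = 1.2 + 3.5 + 1.14 × (3.5 − 2.4) + 0.7 × 3.2
   = 1.2 + 3.5 + 1.254 + 2.24 = 8.19
i_t = 0.6 × 8.80 + 0.4 × 8.19 = 5.28 + 3.276 = 8.56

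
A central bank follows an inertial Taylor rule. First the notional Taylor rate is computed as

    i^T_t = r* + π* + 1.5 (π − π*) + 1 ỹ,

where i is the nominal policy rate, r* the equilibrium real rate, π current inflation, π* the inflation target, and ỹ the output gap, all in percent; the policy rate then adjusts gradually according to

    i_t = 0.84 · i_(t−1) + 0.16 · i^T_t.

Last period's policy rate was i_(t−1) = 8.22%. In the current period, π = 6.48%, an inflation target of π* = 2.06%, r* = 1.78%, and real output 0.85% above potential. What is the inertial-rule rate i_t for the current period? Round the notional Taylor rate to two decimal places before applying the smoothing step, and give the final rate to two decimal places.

Output 0.85% above potential → ỹ = 0.85.
i^T_t = 1.78 + 2.06 + 1.5 × (6.48 − 2.06) + 1 × 0.85
   = 1.78 + 2.06 + 6.63 + 0.85 = 11.32
i_t = 0.84 × 8.22 + 0.16 × 11.32 = 6.9048 + 1.8112 = 8.72

8.72%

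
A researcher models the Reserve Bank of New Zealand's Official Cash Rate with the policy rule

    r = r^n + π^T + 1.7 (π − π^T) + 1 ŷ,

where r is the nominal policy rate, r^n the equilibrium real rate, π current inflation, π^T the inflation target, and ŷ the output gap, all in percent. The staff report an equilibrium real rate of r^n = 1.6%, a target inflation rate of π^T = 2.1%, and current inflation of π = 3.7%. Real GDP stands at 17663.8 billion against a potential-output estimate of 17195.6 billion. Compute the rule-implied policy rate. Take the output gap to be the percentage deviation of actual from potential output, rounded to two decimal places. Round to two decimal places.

9.14%

Output gap = 100 × (17663.8 − 17195.6) / 17195.6 = 2.72%.
r = 1.60 + 2.10 + 1.7 × (3.70 − 2.10) + 1 × 2.72
   = 1.60 + 2.1 + 2.72 + 2.72 = 9.14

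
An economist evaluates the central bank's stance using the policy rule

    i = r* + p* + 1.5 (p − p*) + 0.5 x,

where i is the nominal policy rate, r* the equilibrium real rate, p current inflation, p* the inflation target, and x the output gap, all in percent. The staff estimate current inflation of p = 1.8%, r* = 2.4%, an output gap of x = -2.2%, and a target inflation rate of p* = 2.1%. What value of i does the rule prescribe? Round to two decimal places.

2.95%

i = 2.4 + 2.1 + 1.5 × (1.8 − 2.1) + 0.5 × (-2.2)
   = 2.4 + 2.1 − 0.45 − 1.1 = 2.95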